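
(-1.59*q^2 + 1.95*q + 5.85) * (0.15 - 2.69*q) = 4.2771*q^3 - 5.484*q^2 - 15.444*q + 0.8775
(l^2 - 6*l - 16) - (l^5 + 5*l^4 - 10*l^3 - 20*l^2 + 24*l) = -l^5 - 5*l^4 + 10*l^3 + 21*l^2 - 30*l - 16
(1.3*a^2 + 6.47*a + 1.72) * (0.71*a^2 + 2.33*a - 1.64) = 0.923*a^4 + 7.6227*a^3 + 14.1643*a^2 - 6.6032*a - 2.8208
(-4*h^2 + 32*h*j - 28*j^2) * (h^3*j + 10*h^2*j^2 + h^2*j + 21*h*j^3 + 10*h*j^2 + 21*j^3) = -4*h^5*j - 8*h^4*j^2 - 4*h^4*j + 208*h^3*j^3 - 8*h^3*j^2 + 392*h^2*j^4 + 208*h^2*j^3 - 588*h*j^5 + 392*h*j^4 - 588*j^5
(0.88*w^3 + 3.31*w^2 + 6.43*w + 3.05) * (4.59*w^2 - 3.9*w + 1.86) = 4.0392*w^5 + 11.7609*w^4 + 18.2415*w^3 - 4.9209*w^2 + 0.0648*w + 5.673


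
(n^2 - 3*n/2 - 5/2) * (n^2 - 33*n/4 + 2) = n^4 - 39*n^3/4 + 95*n^2/8 + 141*n/8 - 5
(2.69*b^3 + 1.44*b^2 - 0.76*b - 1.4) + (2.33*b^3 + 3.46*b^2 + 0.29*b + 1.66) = 5.02*b^3 + 4.9*b^2 - 0.47*b + 0.26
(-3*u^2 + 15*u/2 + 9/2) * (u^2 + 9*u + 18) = -3*u^4 - 39*u^3/2 + 18*u^2 + 351*u/2 + 81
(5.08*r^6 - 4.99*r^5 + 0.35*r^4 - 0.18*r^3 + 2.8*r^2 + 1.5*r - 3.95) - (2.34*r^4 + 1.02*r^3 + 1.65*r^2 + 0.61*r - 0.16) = 5.08*r^6 - 4.99*r^5 - 1.99*r^4 - 1.2*r^3 + 1.15*r^2 + 0.89*r - 3.79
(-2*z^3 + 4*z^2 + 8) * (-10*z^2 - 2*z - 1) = 20*z^5 - 36*z^4 - 6*z^3 - 84*z^2 - 16*z - 8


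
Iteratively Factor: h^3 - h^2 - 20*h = (h)*(h^2 - h - 20) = h*(h - 5)*(h + 4)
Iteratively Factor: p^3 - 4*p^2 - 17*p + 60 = (p - 3)*(p^2 - p - 20) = (p - 5)*(p - 3)*(p + 4)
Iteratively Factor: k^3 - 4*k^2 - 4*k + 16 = (k - 2)*(k^2 - 2*k - 8) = (k - 4)*(k - 2)*(k + 2)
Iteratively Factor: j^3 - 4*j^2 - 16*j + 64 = (j + 4)*(j^2 - 8*j + 16) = (j - 4)*(j + 4)*(j - 4)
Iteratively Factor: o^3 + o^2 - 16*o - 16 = (o + 4)*(o^2 - 3*o - 4) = (o + 1)*(o + 4)*(o - 4)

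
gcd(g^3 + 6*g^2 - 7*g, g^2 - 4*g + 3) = g - 1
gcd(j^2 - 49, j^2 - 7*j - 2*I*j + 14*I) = j - 7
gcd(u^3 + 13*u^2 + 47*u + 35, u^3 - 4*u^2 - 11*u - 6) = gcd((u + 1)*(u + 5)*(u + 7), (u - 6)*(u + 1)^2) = u + 1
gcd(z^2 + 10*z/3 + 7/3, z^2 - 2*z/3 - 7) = z + 7/3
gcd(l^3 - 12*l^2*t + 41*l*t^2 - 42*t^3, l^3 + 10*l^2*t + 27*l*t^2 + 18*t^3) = 1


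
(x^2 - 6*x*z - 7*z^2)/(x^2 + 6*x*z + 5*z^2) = (x - 7*z)/(x + 5*z)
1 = 1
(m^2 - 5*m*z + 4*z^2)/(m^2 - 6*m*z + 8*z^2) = (-m + z)/(-m + 2*z)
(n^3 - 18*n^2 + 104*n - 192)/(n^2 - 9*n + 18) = (n^2 - 12*n + 32)/(n - 3)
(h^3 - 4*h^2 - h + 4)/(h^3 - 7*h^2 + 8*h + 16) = (h - 1)/(h - 4)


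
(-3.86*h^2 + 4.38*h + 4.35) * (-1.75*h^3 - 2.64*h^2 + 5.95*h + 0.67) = 6.755*h^5 + 2.5254*h^4 - 42.1427*h^3 + 11.9908*h^2 + 28.8171*h + 2.9145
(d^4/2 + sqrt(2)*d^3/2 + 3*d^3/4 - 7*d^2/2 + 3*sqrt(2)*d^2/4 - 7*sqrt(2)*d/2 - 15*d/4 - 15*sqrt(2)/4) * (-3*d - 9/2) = -3*d^5/2 - 9*d^4/2 - 3*sqrt(2)*d^4/2 - 9*sqrt(2)*d^3/2 + 57*d^3/8 + 57*sqrt(2)*d^2/8 + 27*d^2 + 135*d/8 + 27*sqrt(2)*d + 135*sqrt(2)/8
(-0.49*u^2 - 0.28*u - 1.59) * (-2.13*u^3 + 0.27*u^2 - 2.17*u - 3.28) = 1.0437*u^5 + 0.4641*u^4 + 4.3744*u^3 + 1.7855*u^2 + 4.3687*u + 5.2152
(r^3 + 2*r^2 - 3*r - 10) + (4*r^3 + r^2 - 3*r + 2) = 5*r^3 + 3*r^2 - 6*r - 8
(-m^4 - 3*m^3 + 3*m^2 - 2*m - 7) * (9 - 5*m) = 5*m^5 + 6*m^4 - 42*m^3 + 37*m^2 + 17*m - 63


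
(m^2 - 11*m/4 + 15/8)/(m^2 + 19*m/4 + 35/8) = (8*m^2 - 22*m + 15)/(8*m^2 + 38*m + 35)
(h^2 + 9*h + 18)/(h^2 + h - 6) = (h + 6)/(h - 2)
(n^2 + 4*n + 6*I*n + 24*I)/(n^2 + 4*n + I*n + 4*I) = (n + 6*I)/(n + I)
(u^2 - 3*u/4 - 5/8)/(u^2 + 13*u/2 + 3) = (u - 5/4)/(u + 6)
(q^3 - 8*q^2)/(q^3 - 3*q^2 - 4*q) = q*(8 - q)/(-q^2 + 3*q + 4)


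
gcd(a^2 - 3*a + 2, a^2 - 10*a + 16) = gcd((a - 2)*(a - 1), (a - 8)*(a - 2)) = a - 2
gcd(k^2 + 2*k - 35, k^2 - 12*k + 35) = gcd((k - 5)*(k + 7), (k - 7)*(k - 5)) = k - 5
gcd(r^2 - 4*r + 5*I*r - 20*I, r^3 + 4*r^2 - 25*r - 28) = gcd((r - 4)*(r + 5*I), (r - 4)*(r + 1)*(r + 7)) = r - 4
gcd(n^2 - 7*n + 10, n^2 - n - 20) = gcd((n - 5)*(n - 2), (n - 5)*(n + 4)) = n - 5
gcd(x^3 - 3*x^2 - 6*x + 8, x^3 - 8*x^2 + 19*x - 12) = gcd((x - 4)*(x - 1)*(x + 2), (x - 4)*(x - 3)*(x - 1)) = x^2 - 5*x + 4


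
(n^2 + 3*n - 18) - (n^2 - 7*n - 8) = 10*n - 10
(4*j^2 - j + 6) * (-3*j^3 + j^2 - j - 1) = -12*j^5 + 7*j^4 - 23*j^3 + 3*j^2 - 5*j - 6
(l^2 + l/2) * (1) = l^2 + l/2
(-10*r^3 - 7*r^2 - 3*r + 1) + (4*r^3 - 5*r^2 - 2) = -6*r^3 - 12*r^2 - 3*r - 1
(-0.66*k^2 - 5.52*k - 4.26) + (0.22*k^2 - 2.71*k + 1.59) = -0.44*k^2 - 8.23*k - 2.67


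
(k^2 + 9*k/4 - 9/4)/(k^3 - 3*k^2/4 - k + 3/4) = (k + 3)/(k^2 - 1)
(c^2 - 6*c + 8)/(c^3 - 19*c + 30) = (c - 4)/(c^2 + 2*c - 15)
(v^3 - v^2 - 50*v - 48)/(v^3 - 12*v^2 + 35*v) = (v^3 - v^2 - 50*v - 48)/(v*(v^2 - 12*v + 35))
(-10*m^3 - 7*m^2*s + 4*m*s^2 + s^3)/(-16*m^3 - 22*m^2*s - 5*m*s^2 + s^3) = (-10*m^2 + 3*m*s + s^2)/(-16*m^2 - 6*m*s + s^2)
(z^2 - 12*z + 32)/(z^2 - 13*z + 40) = (z - 4)/(z - 5)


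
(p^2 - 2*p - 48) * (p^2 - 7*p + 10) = p^4 - 9*p^3 - 24*p^2 + 316*p - 480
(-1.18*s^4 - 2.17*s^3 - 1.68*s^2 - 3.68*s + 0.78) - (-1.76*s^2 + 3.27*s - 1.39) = -1.18*s^4 - 2.17*s^3 + 0.0800000000000001*s^2 - 6.95*s + 2.17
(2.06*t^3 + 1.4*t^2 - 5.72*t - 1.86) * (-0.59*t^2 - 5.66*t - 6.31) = -1.2154*t^5 - 12.4856*t^4 - 17.5478*t^3 + 24.6386*t^2 + 46.6208*t + 11.7366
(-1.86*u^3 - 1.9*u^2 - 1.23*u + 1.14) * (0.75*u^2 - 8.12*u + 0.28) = -1.395*u^5 + 13.6782*u^4 + 13.9847*u^3 + 10.3106*u^2 - 9.6012*u + 0.3192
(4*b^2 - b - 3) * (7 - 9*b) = -36*b^3 + 37*b^2 + 20*b - 21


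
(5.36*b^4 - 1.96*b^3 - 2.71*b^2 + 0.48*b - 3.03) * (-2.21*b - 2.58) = -11.8456*b^5 - 9.4972*b^4 + 11.0459*b^3 + 5.931*b^2 + 5.4579*b + 7.8174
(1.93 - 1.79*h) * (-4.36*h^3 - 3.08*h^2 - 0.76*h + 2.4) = 7.8044*h^4 - 2.9016*h^3 - 4.584*h^2 - 5.7628*h + 4.632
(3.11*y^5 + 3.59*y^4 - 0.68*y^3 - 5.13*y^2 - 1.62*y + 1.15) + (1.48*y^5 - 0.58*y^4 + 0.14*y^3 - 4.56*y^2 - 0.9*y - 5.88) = 4.59*y^5 + 3.01*y^4 - 0.54*y^3 - 9.69*y^2 - 2.52*y - 4.73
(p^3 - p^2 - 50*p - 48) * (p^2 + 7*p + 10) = p^5 + 6*p^4 - 47*p^3 - 408*p^2 - 836*p - 480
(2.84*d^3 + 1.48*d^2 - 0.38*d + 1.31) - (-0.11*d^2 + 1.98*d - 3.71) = 2.84*d^3 + 1.59*d^2 - 2.36*d + 5.02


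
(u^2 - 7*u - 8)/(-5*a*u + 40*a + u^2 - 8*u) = (u + 1)/(-5*a + u)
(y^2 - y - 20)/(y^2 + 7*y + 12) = (y - 5)/(y + 3)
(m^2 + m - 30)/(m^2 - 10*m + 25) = (m + 6)/(m - 5)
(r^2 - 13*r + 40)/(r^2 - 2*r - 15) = (r - 8)/(r + 3)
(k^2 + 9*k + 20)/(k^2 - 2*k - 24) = (k + 5)/(k - 6)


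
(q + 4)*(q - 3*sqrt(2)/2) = q^2 - 3*sqrt(2)*q/2 + 4*q - 6*sqrt(2)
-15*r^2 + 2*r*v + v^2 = (-3*r + v)*(5*r + v)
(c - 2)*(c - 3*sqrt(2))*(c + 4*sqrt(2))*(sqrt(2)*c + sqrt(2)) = sqrt(2)*c^4 - sqrt(2)*c^3 + 2*c^3 - 26*sqrt(2)*c^2 - 2*c^2 - 4*c + 24*sqrt(2)*c + 48*sqrt(2)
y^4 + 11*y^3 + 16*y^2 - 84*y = y*(y - 2)*(y + 6)*(y + 7)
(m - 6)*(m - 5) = m^2 - 11*m + 30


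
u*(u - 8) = u^2 - 8*u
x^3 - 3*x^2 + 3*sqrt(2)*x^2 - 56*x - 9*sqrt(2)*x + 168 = (x - 3)*(x - 4*sqrt(2))*(x + 7*sqrt(2))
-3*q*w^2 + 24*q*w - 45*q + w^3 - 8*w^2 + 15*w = (-3*q + w)*(w - 5)*(w - 3)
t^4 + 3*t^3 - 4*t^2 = t^2*(t - 1)*(t + 4)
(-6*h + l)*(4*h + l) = -24*h^2 - 2*h*l + l^2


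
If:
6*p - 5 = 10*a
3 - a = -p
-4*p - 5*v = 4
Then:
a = -23/4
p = -35/4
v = 31/5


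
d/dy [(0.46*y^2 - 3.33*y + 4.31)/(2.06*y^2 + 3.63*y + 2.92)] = (8.5296*y^2 - 15.0708*y - 25.3689)/(4.2436*y^4 + 14.9556*y^3 + 25.2073*y^2 + 21.1992*y + 8.5264)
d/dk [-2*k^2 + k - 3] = 1 - 4*k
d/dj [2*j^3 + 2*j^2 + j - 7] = 6*j^2 + 4*j + 1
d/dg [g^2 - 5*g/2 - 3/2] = 2*g - 5/2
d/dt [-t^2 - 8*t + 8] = -2*t - 8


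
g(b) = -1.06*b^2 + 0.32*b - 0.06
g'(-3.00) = 6.68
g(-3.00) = -10.56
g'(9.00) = -18.76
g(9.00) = -83.04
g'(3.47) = -7.04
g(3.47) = -11.71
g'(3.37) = -6.82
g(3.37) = -11.02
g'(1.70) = -3.28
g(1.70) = -2.58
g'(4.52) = -9.26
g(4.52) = -20.27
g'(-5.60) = 12.19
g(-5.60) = -35.09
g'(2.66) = -5.32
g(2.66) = -6.71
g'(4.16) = -8.50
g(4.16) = -17.07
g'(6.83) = -14.16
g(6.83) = -47.32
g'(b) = 0.32 - 2.12*b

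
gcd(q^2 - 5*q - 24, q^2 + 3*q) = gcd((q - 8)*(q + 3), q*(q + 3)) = q + 3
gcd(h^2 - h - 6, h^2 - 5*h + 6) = h - 3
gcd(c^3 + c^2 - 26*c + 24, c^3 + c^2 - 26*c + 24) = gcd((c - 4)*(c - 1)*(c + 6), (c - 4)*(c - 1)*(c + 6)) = c^3 + c^2 - 26*c + 24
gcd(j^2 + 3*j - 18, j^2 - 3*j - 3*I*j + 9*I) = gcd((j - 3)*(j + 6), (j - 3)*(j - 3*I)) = j - 3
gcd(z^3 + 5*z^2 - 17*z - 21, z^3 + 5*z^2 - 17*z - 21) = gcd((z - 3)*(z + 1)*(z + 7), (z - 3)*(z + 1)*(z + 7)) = z^3 + 5*z^2 - 17*z - 21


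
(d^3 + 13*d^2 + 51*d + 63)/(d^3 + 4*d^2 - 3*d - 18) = (d + 7)/(d - 2)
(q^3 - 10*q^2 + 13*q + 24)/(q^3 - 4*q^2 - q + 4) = (q^2 - 11*q + 24)/(q^2 - 5*q + 4)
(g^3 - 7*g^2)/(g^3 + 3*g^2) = (g - 7)/(g + 3)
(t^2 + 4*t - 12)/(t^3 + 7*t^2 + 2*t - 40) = (t + 6)/(t^2 + 9*t + 20)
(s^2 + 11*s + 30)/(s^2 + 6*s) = (s + 5)/s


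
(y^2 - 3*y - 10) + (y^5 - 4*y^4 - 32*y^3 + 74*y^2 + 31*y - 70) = y^5 - 4*y^4 - 32*y^3 + 75*y^2 + 28*y - 80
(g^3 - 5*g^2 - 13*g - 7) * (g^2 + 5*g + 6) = g^5 - 32*g^3 - 102*g^2 - 113*g - 42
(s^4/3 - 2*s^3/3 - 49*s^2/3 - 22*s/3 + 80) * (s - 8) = s^5/3 - 10*s^4/3 - 11*s^3 + 370*s^2/3 + 416*s/3 - 640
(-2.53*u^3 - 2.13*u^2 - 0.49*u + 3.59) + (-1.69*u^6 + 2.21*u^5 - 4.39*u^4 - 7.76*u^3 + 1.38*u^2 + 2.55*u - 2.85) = -1.69*u^6 + 2.21*u^5 - 4.39*u^4 - 10.29*u^3 - 0.75*u^2 + 2.06*u + 0.74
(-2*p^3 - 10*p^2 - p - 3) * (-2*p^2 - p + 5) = 4*p^5 + 22*p^4 + 2*p^3 - 43*p^2 - 2*p - 15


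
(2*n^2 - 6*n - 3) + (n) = 2*n^2 - 5*n - 3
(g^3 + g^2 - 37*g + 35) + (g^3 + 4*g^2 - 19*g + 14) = 2*g^3 + 5*g^2 - 56*g + 49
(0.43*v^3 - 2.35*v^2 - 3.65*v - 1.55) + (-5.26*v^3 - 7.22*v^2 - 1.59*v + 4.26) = -4.83*v^3 - 9.57*v^2 - 5.24*v + 2.71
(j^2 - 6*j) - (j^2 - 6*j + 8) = -8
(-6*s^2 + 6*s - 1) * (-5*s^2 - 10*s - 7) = 30*s^4 + 30*s^3 - 13*s^2 - 32*s + 7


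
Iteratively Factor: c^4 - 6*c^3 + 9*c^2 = (c)*(c^3 - 6*c^2 + 9*c) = c*(c - 3)*(c^2 - 3*c) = c^2*(c - 3)*(c - 3)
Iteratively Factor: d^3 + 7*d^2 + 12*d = (d + 4)*(d^2 + 3*d) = d*(d + 4)*(d + 3)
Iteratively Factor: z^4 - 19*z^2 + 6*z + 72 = (z + 2)*(z^3 - 2*z^2 - 15*z + 36) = (z + 2)*(z + 4)*(z^2 - 6*z + 9) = (z - 3)*(z + 2)*(z + 4)*(z - 3)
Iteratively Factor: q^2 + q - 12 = (q + 4)*(q - 3)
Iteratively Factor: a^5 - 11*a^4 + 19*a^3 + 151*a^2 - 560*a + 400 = (a - 5)*(a^4 - 6*a^3 - 11*a^2 + 96*a - 80) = (a - 5)*(a + 4)*(a^3 - 10*a^2 + 29*a - 20) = (a - 5)*(a - 1)*(a + 4)*(a^2 - 9*a + 20) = (a - 5)*(a - 4)*(a - 1)*(a + 4)*(a - 5)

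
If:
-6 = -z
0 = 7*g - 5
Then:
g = 5/7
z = 6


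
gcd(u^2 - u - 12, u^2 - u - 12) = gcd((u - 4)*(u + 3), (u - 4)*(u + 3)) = u^2 - u - 12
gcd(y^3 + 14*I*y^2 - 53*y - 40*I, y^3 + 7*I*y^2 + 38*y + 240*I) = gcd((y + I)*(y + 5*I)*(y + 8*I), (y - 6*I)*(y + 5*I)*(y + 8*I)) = y^2 + 13*I*y - 40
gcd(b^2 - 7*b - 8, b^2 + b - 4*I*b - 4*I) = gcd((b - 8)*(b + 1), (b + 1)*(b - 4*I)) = b + 1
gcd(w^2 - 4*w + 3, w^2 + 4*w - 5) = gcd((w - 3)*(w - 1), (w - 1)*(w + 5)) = w - 1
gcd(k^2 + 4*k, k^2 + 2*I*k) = k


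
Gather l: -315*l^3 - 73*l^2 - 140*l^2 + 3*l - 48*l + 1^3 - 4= -315*l^3 - 213*l^2 - 45*l - 3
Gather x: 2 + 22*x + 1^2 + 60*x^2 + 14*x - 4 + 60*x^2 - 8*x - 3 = 120*x^2 + 28*x - 4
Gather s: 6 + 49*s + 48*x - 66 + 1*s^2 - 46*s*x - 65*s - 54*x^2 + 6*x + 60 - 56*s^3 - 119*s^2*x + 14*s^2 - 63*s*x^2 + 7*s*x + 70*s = -56*s^3 + s^2*(15 - 119*x) + s*(-63*x^2 - 39*x + 54) - 54*x^2 + 54*x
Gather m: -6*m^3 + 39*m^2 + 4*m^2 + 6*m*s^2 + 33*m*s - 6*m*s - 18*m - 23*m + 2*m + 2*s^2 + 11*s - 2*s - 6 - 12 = -6*m^3 + 43*m^2 + m*(6*s^2 + 27*s - 39) + 2*s^2 + 9*s - 18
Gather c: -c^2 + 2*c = -c^2 + 2*c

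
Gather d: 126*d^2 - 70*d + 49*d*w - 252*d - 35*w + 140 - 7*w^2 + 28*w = 126*d^2 + d*(49*w - 322) - 7*w^2 - 7*w + 140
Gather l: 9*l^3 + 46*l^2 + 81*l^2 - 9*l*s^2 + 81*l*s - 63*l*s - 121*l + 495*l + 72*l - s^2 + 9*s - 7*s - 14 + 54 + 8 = 9*l^3 + 127*l^2 + l*(-9*s^2 + 18*s + 446) - s^2 + 2*s + 48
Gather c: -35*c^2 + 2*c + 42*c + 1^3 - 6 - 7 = -35*c^2 + 44*c - 12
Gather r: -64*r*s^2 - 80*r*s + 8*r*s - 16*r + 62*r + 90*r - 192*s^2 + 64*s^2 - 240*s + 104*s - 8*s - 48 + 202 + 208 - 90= r*(-64*s^2 - 72*s + 136) - 128*s^2 - 144*s + 272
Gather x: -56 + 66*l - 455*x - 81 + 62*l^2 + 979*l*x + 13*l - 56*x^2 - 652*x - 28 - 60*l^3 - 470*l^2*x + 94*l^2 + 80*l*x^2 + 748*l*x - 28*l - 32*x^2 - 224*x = -60*l^3 + 156*l^2 + 51*l + x^2*(80*l - 88) + x*(-470*l^2 + 1727*l - 1331) - 165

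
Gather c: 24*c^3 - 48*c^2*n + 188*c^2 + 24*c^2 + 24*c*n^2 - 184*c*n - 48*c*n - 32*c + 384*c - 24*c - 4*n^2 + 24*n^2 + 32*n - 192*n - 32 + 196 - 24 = 24*c^3 + c^2*(212 - 48*n) + c*(24*n^2 - 232*n + 328) + 20*n^2 - 160*n + 140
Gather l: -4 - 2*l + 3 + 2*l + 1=0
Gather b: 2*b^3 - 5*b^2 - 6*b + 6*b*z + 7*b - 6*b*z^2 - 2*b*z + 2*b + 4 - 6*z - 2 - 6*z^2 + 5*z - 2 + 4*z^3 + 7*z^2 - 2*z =2*b^3 - 5*b^2 + b*(-6*z^2 + 4*z + 3) + 4*z^3 + z^2 - 3*z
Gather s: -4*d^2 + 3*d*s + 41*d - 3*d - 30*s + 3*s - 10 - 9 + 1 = -4*d^2 + 38*d + s*(3*d - 27) - 18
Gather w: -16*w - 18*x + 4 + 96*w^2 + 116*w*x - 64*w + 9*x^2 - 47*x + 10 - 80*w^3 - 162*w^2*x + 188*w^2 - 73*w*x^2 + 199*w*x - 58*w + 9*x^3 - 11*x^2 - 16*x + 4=-80*w^3 + w^2*(284 - 162*x) + w*(-73*x^2 + 315*x - 138) + 9*x^3 - 2*x^2 - 81*x + 18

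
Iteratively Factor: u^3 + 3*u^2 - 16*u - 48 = (u + 3)*(u^2 - 16) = (u - 4)*(u + 3)*(u + 4)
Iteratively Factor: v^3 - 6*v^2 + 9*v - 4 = (v - 4)*(v^2 - 2*v + 1) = (v - 4)*(v - 1)*(v - 1)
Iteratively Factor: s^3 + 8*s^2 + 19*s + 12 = (s + 4)*(s^2 + 4*s + 3) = (s + 1)*(s + 4)*(s + 3)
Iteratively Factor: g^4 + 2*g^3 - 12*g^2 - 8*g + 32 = (g + 2)*(g^3 - 12*g + 16) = (g - 2)*(g + 2)*(g^2 + 2*g - 8) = (g - 2)^2*(g + 2)*(g + 4)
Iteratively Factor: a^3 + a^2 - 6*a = (a)*(a^2 + a - 6) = a*(a - 2)*(a + 3)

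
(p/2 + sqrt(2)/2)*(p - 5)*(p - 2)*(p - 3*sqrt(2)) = p^4/2 - 7*p^3/2 - sqrt(2)*p^3 + 2*p^2 + 7*sqrt(2)*p^2 - 10*sqrt(2)*p + 21*p - 30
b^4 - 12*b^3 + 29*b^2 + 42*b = b*(b - 7)*(b - 6)*(b + 1)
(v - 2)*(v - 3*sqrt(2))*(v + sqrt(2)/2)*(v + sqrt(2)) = v^4 - 3*sqrt(2)*v^3/2 - 2*v^3 - 8*v^2 + 3*sqrt(2)*v^2 - 3*sqrt(2)*v + 16*v + 6*sqrt(2)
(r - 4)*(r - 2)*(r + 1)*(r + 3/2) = r^4 - 7*r^3/2 - 11*r^2/2 + 11*r + 12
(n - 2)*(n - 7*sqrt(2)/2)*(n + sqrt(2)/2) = n^3 - 3*sqrt(2)*n^2 - 2*n^2 - 7*n/2 + 6*sqrt(2)*n + 7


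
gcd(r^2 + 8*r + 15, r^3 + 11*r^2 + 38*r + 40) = r + 5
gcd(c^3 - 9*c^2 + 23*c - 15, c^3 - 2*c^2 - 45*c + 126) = c - 3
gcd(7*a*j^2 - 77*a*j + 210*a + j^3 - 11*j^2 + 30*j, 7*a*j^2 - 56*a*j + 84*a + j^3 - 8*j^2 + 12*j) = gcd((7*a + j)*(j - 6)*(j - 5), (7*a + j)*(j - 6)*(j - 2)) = 7*a*j - 42*a + j^2 - 6*j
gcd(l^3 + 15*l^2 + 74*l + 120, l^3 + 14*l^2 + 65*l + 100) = l^2 + 9*l + 20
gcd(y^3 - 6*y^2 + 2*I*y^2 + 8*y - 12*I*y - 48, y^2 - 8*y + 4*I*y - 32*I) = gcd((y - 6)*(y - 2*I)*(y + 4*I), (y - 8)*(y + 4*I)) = y + 4*I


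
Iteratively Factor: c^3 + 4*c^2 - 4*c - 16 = (c + 2)*(c^2 + 2*c - 8) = (c + 2)*(c + 4)*(c - 2)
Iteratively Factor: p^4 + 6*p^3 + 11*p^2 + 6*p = (p + 1)*(p^3 + 5*p^2 + 6*p) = (p + 1)*(p + 3)*(p^2 + 2*p) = p*(p + 1)*(p + 3)*(p + 2)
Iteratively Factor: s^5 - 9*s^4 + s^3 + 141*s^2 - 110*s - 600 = (s - 5)*(s^4 - 4*s^3 - 19*s^2 + 46*s + 120) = (s - 5)*(s + 2)*(s^3 - 6*s^2 - 7*s + 60) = (s - 5)*(s - 4)*(s + 2)*(s^2 - 2*s - 15) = (s - 5)*(s - 4)*(s + 2)*(s + 3)*(s - 5)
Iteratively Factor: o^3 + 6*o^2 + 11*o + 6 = (o + 1)*(o^2 + 5*o + 6) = (o + 1)*(o + 2)*(o + 3)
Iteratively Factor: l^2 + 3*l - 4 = (l - 1)*(l + 4)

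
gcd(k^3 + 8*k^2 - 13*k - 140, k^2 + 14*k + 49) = k + 7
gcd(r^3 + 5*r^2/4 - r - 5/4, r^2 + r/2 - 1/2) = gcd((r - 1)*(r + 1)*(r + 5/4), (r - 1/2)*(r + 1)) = r + 1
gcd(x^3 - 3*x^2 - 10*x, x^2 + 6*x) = x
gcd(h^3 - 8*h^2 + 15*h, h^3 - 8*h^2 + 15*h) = h^3 - 8*h^2 + 15*h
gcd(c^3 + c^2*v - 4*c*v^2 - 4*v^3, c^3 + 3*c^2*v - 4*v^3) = c + 2*v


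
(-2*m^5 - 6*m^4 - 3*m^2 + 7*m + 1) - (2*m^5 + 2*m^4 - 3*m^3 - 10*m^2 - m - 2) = -4*m^5 - 8*m^4 + 3*m^3 + 7*m^2 + 8*m + 3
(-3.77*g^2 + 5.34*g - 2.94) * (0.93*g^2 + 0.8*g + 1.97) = -3.5061*g^4 + 1.9502*g^3 - 5.8891*g^2 + 8.1678*g - 5.7918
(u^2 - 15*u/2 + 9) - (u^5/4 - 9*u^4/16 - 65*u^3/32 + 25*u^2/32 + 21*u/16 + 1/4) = -u^5/4 + 9*u^4/16 + 65*u^3/32 + 7*u^2/32 - 141*u/16 + 35/4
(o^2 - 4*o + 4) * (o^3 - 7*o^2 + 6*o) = o^5 - 11*o^4 + 38*o^3 - 52*o^2 + 24*o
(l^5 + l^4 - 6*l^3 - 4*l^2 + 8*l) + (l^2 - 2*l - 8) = l^5 + l^4 - 6*l^3 - 3*l^2 + 6*l - 8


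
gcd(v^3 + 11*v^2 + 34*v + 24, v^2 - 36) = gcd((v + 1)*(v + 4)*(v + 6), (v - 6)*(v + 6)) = v + 6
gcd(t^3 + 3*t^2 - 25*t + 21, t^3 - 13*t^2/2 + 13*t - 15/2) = t^2 - 4*t + 3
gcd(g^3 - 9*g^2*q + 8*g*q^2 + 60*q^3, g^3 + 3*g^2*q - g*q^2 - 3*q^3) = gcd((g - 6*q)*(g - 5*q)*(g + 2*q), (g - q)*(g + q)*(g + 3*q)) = 1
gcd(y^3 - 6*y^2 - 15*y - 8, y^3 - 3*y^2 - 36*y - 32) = y^2 - 7*y - 8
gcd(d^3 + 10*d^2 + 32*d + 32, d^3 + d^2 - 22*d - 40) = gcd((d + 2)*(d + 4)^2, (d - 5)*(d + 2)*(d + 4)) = d^2 + 6*d + 8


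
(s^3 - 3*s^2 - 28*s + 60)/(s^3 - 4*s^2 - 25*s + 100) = (s^2 - 8*s + 12)/(s^2 - 9*s + 20)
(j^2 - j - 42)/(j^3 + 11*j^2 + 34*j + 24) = (j - 7)/(j^2 + 5*j + 4)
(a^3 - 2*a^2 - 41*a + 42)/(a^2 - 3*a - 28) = (a^2 + 5*a - 6)/(a + 4)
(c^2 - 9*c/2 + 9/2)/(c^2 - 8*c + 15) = (c - 3/2)/(c - 5)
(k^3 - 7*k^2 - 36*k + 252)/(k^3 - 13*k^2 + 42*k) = (k + 6)/k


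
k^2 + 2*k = k*(k + 2)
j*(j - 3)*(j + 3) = j^3 - 9*j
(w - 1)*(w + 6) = w^2 + 5*w - 6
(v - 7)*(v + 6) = v^2 - v - 42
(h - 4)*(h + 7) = h^2 + 3*h - 28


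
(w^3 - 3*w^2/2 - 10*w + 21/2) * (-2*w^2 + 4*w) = -2*w^5 + 7*w^4 + 14*w^3 - 61*w^2 + 42*w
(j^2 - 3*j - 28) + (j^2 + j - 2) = 2*j^2 - 2*j - 30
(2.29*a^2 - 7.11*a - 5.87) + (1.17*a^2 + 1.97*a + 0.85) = 3.46*a^2 - 5.14*a - 5.02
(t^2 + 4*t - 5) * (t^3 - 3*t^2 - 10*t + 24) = t^5 + t^4 - 27*t^3 - t^2 + 146*t - 120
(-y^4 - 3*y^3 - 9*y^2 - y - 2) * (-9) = 9*y^4 + 27*y^3 + 81*y^2 + 9*y + 18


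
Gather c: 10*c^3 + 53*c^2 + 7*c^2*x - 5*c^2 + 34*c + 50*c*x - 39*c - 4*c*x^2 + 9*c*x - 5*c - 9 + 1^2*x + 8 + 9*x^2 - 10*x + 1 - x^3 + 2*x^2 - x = 10*c^3 + c^2*(7*x + 48) + c*(-4*x^2 + 59*x - 10) - x^3 + 11*x^2 - 10*x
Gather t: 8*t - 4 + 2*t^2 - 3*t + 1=2*t^2 + 5*t - 3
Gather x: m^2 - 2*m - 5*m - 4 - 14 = m^2 - 7*m - 18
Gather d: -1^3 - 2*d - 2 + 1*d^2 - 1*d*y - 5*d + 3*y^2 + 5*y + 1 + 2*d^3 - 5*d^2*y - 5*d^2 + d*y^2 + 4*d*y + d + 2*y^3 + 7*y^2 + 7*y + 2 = 2*d^3 + d^2*(-5*y - 4) + d*(y^2 + 3*y - 6) + 2*y^3 + 10*y^2 + 12*y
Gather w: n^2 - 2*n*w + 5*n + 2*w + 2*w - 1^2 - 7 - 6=n^2 + 5*n + w*(4 - 2*n) - 14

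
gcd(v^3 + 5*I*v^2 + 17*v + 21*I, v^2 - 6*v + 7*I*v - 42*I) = v + 7*I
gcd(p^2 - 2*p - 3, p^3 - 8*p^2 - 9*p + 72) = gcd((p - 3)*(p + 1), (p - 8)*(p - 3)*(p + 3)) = p - 3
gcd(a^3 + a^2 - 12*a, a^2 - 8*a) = a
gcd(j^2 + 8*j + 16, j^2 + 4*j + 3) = 1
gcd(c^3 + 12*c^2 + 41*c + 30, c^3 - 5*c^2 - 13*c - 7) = c + 1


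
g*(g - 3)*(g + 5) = g^3 + 2*g^2 - 15*g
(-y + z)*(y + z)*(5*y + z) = -5*y^3 - y^2*z + 5*y*z^2 + z^3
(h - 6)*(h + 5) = h^2 - h - 30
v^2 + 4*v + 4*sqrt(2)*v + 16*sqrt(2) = (v + 4)*(v + 4*sqrt(2))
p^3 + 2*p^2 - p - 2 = (p - 1)*(p + 1)*(p + 2)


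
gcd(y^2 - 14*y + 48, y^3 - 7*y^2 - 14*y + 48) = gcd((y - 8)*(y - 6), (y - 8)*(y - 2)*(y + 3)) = y - 8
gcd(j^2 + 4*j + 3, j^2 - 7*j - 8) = j + 1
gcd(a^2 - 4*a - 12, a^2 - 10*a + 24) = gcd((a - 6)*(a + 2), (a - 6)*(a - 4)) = a - 6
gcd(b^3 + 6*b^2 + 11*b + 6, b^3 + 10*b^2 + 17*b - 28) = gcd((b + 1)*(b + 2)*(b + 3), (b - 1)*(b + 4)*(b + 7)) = 1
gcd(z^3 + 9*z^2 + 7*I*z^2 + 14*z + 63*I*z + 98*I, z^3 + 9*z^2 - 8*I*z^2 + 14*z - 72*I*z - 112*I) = z^2 + 9*z + 14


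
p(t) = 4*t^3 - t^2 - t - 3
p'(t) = 12*t^2 - 2*t - 1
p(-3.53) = -187.88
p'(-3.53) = 155.59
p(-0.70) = -4.16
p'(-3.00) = 113.00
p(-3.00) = -117.00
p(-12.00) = -7047.00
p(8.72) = 2564.46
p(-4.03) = -277.01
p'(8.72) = 894.02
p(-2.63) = -80.05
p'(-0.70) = 6.28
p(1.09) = -0.10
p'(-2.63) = 87.26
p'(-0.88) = 10.05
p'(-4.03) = 201.95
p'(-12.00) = 1751.00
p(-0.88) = -5.62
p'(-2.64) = 87.92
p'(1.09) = 11.08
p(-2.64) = -80.93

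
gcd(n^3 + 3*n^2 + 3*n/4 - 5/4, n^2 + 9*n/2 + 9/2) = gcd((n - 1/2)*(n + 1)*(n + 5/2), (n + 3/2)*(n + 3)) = 1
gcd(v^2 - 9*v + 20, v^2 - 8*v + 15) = v - 5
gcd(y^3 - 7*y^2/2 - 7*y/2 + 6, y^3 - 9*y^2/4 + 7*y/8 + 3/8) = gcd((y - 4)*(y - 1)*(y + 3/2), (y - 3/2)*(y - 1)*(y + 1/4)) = y - 1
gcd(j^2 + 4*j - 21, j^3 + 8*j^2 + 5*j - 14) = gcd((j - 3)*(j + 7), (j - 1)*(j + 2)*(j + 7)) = j + 7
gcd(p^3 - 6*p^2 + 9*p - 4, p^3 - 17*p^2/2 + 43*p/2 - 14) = p^2 - 5*p + 4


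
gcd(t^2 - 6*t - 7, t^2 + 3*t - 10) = 1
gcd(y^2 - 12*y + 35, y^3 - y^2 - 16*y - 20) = y - 5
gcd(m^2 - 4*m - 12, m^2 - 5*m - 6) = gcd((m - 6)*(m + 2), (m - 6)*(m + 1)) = m - 6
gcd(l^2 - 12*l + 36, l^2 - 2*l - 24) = l - 6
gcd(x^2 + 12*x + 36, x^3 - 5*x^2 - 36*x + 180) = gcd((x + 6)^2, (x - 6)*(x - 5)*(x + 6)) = x + 6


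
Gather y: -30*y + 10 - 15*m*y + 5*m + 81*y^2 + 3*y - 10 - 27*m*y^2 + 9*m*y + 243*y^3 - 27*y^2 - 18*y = 5*m + 243*y^3 + y^2*(54 - 27*m) + y*(-6*m - 45)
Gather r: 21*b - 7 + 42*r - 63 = 21*b + 42*r - 70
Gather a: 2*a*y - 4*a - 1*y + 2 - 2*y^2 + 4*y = a*(2*y - 4) - 2*y^2 + 3*y + 2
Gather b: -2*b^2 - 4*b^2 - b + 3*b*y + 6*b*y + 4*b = -6*b^2 + b*(9*y + 3)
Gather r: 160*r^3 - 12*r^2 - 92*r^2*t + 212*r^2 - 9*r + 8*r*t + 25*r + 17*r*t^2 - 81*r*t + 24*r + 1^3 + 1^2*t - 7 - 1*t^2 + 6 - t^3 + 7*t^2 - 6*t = 160*r^3 + r^2*(200 - 92*t) + r*(17*t^2 - 73*t + 40) - t^3 + 6*t^2 - 5*t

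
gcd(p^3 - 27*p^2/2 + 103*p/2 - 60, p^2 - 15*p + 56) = p - 8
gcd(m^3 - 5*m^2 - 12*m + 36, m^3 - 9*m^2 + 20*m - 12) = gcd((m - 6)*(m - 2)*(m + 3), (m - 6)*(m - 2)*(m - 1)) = m^2 - 8*m + 12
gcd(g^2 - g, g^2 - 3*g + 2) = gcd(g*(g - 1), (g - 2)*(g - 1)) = g - 1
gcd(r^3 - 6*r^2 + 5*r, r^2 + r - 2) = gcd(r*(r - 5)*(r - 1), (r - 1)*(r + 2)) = r - 1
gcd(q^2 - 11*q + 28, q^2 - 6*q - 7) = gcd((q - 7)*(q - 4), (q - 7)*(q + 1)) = q - 7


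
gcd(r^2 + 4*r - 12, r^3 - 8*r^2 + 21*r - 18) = r - 2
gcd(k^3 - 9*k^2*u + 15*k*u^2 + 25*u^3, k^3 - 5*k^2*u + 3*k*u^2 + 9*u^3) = k + u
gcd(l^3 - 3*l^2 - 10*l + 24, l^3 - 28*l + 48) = l^2 - 6*l + 8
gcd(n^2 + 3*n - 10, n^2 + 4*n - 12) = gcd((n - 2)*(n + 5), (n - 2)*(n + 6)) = n - 2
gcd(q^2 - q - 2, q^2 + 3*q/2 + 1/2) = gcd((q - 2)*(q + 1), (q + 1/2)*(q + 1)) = q + 1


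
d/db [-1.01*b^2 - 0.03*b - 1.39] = -2.02*b - 0.03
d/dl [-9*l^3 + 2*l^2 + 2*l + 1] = -27*l^2 + 4*l + 2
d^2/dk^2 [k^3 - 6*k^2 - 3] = 6*k - 12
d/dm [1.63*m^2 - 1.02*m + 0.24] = 3.26*m - 1.02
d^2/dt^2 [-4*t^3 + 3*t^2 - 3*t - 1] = 6 - 24*t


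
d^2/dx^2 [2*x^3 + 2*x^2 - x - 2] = 12*x + 4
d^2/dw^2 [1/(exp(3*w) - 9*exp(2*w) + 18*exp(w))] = 9*((-exp(2*w) + 4*exp(w) - 2)*(exp(2*w) - 9*exp(w) + 18) + 2*(exp(2*w) - 6*exp(w) + 6)^2)*exp(-w)/(exp(2*w) - 9*exp(w) + 18)^3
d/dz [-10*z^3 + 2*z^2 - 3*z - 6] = -30*z^2 + 4*z - 3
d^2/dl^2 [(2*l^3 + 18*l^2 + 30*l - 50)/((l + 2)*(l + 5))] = -36/(l^3 + 6*l^2 + 12*l + 8)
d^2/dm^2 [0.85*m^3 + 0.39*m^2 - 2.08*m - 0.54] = 5.1*m + 0.78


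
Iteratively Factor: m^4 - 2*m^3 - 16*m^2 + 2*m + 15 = (m + 3)*(m^3 - 5*m^2 - m + 5) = (m - 1)*(m + 3)*(m^2 - 4*m - 5) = (m - 5)*(m - 1)*(m + 3)*(m + 1)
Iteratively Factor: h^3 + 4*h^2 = (h)*(h^2 + 4*h) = h^2*(h + 4)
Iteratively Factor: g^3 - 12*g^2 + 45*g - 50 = (g - 2)*(g^2 - 10*g + 25) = (g - 5)*(g - 2)*(g - 5)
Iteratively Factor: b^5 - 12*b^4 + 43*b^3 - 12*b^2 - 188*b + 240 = (b + 2)*(b^4 - 14*b^3 + 71*b^2 - 154*b + 120) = (b - 4)*(b + 2)*(b^3 - 10*b^2 + 31*b - 30) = (b - 4)*(b - 3)*(b + 2)*(b^2 - 7*b + 10) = (b - 4)*(b - 3)*(b - 2)*(b + 2)*(b - 5)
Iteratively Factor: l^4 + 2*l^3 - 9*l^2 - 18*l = (l)*(l^3 + 2*l^2 - 9*l - 18) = l*(l + 2)*(l^2 - 9) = l*(l + 2)*(l + 3)*(l - 3)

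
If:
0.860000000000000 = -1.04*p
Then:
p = -0.83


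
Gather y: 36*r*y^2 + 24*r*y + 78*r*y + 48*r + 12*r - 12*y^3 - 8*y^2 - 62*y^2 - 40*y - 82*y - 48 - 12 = 60*r - 12*y^3 + y^2*(36*r - 70) + y*(102*r - 122) - 60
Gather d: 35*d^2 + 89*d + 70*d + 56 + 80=35*d^2 + 159*d + 136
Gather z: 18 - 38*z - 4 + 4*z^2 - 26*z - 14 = 4*z^2 - 64*z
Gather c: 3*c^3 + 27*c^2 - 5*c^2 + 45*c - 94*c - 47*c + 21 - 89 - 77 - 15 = 3*c^3 + 22*c^2 - 96*c - 160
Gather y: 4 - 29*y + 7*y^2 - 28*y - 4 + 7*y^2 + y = 14*y^2 - 56*y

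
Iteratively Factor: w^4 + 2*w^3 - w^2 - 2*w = (w - 1)*(w^3 + 3*w^2 + 2*w) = (w - 1)*(w + 1)*(w^2 + 2*w) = w*(w - 1)*(w + 1)*(w + 2)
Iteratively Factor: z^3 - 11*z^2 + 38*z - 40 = (z - 2)*(z^2 - 9*z + 20) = (z - 5)*(z - 2)*(z - 4)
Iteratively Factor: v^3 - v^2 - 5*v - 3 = (v + 1)*(v^2 - 2*v - 3) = (v + 1)^2*(v - 3)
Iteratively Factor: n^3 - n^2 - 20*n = (n + 4)*(n^2 - 5*n) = n*(n + 4)*(n - 5)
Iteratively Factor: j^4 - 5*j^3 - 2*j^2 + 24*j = (j + 2)*(j^3 - 7*j^2 + 12*j) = (j - 3)*(j + 2)*(j^2 - 4*j) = j*(j - 3)*(j + 2)*(j - 4)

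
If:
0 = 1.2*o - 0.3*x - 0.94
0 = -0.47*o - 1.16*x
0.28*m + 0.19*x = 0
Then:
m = 0.20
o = 0.71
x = -0.29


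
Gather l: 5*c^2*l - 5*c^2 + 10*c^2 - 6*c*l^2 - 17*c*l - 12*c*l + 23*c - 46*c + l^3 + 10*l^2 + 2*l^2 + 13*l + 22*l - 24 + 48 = 5*c^2 - 23*c + l^3 + l^2*(12 - 6*c) + l*(5*c^2 - 29*c + 35) + 24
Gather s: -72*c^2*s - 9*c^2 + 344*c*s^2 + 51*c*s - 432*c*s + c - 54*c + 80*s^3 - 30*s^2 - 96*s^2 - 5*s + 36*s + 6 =-9*c^2 - 53*c + 80*s^3 + s^2*(344*c - 126) + s*(-72*c^2 - 381*c + 31) + 6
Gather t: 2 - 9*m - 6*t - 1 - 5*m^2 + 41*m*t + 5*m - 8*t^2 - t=-5*m^2 - 4*m - 8*t^2 + t*(41*m - 7) + 1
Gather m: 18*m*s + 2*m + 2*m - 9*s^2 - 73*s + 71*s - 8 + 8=m*(18*s + 4) - 9*s^2 - 2*s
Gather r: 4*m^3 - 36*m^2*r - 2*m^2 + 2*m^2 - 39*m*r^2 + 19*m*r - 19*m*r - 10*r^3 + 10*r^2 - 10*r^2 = 4*m^3 - 36*m^2*r - 39*m*r^2 - 10*r^3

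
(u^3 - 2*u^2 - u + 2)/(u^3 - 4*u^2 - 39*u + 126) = (u^3 - 2*u^2 - u + 2)/(u^3 - 4*u^2 - 39*u + 126)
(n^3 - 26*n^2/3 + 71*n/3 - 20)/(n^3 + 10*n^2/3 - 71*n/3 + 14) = (3*n^2 - 17*n + 20)/(3*n^2 + 19*n - 14)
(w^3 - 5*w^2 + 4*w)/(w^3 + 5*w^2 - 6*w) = (w - 4)/(w + 6)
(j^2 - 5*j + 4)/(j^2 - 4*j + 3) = (j - 4)/(j - 3)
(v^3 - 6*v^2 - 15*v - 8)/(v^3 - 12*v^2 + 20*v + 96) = (v^2 + 2*v + 1)/(v^2 - 4*v - 12)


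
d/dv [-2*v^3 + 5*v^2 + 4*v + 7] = -6*v^2 + 10*v + 4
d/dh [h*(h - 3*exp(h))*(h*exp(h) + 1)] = h*(h + 1)*(h - 3*exp(h))*exp(h) - h*(h*exp(h) + 1)*(3*exp(h) - 1) + (h - 3*exp(h))*(h*exp(h) + 1)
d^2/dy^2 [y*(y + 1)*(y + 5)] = 6*y + 12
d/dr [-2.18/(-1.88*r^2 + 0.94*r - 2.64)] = (2.0492 - 8.1968*r)/(1.88*r^2 - 0.94*r + 2.64)^2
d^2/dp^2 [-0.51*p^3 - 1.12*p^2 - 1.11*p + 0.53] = -3.06*p - 2.24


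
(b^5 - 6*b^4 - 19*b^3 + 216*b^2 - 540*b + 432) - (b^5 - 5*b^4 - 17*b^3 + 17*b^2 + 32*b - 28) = -b^4 - 2*b^3 + 199*b^2 - 572*b + 460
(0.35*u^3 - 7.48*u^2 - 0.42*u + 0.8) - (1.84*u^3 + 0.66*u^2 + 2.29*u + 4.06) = -1.49*u^3 - 8.14*u^2 - 2.71*u - 3.26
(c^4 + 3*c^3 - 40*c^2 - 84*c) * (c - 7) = c^5 - 4*c^4 - 61*c^3 + 196*c^2 + 588*c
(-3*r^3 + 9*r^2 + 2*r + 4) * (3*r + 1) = -9*r^4 + 24*r^3 + 15*r^2 + 14*r + 4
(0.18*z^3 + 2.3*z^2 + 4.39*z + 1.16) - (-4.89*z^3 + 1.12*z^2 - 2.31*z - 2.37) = 5.07*z^3 + 1.18*z^2 + 6.7*z + 3.53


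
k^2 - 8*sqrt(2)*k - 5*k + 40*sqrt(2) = (k - 5)*(k - 8*sqrt(2))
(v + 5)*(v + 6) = v^2 + 11*v + 30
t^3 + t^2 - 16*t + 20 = (t - 2)^2*(t + 5)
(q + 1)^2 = q^2 + 2*q + 1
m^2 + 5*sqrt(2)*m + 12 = (m + 2*sqrt(2))*(m + 3*sqrt(2))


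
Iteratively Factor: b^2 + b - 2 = (b - 1)*(b + 2)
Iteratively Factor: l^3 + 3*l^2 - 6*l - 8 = (l + 1)*(l^2 + 2*l - 8) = (l + 1)*(l + 4)*(l - 2)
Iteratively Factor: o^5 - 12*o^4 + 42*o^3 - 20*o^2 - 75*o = (o + 1)*(o^4 - 13*o^3 + 55*o^2 - 75*o) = (o - 5)*(o + 1)*(o^3 - 8*o^2 + 15*o) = (o - 5)^2*(o + 1)*(o^2 - 3*o) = o*(o - 5)^2*(o + 1)*(o - 3)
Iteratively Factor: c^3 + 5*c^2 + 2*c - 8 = (c - 1)*(c^2 + 6*c + 8) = (c - 1)*(c + 2)*(c + 4)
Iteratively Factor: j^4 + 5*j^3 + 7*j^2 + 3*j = (j + 3)*(j^3 + 2*j^2 + j) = j*(j + 3)*(j^2 + 2*j + 1) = j*(j + 1)*(j + 3)*(j + 1)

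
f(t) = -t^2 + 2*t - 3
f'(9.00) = -16.00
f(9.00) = -66.00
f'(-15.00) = 32.00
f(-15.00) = -258.00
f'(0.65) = 0.70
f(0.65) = -2.12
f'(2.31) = -2.62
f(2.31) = -3.72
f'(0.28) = 1.44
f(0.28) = -2.52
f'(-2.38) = 6.76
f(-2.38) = -13.42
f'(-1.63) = 5.26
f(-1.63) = -8.92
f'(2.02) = -2.04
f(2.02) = -3.04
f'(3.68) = -5.36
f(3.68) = -9.18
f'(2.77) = -3.54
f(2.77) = -5.13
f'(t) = 2 - 2*t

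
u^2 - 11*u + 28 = (u - 7)*(u - 4)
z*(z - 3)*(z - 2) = z^3 - 5*z^2 + 6*z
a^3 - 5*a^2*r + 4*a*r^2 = a*(a - 4*r)*(a - r)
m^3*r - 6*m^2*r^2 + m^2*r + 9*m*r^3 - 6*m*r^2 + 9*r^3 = (m - 3*r)^2*(m*r + r)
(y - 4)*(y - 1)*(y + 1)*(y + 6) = y^4 + 2*y^3 - 25*y^2 - 2*y + 24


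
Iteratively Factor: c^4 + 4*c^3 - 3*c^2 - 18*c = (c - 2)*(c^3 + 6*c^2 + 9*c) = (c - 2)*(c + 3)*(c^2 + 3*c) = (c - 2)*(c + 3)^2*(c)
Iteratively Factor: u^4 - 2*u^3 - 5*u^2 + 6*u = (u - 3)*(u^3 + u^2 - 2*u) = (u - 3)*(u - 1)*(u^2 + 2*u) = u*(u - 3)*(u - 1)*(u + 2)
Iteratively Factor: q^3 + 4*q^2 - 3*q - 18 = (q + 3)*(q^2 + q - 6) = (q + 3)^2*(q - 2)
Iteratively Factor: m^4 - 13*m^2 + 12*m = (m - 1)*(m^3 + m^2 - 12*m) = m*(m - 1)*(m^2 + m - 12) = m*(m - 3)*(m - 1)*(m + 4)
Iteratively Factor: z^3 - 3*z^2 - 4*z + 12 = (z - 3)*(z^2 - 4) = (z - 3)*(z - 2)*(z + 2)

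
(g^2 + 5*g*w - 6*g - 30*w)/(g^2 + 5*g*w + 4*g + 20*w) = (g - 6)/(g + 4)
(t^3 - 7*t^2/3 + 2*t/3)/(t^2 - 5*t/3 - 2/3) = t*(3*t - 1)/(3*t + 1)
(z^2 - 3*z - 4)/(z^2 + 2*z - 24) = (z + 1)/(z + 6)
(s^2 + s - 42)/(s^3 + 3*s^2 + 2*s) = (s^2 + s - 42)/(s*(s^2 + 3*s + 2))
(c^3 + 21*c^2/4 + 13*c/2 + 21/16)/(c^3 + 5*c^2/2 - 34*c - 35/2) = (16*c^3 + 84*c^2 + 104*c + 21)/(8*(2*c^3 + 5*c^2 - 68*c - 35))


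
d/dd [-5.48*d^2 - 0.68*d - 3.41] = -10.96*d - 0.68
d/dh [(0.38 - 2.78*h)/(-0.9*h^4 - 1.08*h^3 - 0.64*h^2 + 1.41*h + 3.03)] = (-7.506*h^4 - 4.6368*h^3 - 0.548*h^2 + 0.4864*h - 8.9592)/(0.81*h^8 + 1.944*h^7 + 2.3184*h^6 - 1.1556*h^5 - 8.09*h^4 - 8.3496*h^3 - 1.8903*h^2 + 8.5446*h + 9.1809)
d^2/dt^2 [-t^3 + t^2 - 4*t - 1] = 2 - 6*t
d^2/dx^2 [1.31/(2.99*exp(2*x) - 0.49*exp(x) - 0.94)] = ((0.6419 - 15.6676*exp(x))*(-2.99*exp(2*x) + 0.49*exp(x) + 0.94) - 1.31*(5.98*exp(x) - 0.49)*(11.96*exp(x) - 0.98)*exp(x))*exp(x)/(-2.99*exp(2*x) + 0.49*exp(x) + 0.94)^3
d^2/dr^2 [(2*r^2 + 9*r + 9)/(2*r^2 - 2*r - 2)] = 11*(r^3 + 3*r^2 + 1)/(r^6 - 3*r^5 + 5*r^3 - 3*r - 1)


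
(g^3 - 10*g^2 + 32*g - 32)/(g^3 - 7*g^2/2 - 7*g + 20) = 2*(g - 4)/(2*g + 5)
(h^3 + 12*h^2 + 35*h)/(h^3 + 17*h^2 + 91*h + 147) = h*(h + 5)/(h^2 + 10*h + 21)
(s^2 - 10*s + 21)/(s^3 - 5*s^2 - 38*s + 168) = (s - 3)/(s^2 + 2*s - 24)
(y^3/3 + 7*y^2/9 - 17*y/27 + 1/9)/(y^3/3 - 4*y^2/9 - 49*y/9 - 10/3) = (9*y^2 - 6*y + 1)/(3*(3*y^2 - 13*y - 10))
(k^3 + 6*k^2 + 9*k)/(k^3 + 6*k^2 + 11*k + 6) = k*(k + 3)/(k^2 + 3*k + 2)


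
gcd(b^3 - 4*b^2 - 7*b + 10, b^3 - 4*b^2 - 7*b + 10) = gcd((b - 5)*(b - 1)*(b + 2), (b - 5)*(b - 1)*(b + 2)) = b^3 - 4*b^2 - 7*b + 10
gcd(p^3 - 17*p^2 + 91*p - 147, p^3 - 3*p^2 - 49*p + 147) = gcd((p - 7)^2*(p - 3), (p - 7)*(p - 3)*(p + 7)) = p^2 - 10*p + 21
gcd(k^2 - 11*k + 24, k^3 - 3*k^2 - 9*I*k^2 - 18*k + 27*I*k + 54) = k - 3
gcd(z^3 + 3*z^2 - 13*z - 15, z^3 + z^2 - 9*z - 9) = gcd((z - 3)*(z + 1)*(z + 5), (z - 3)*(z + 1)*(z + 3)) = z^2 - 2*z - 3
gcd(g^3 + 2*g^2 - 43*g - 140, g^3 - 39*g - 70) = g^2 - 2*g - 35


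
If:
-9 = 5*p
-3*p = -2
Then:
No Solution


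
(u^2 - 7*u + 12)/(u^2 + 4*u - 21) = (u - 4)/(u + 7)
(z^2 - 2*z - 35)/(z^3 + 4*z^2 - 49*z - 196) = (z + 5)/(z^2 + 11*z + 28)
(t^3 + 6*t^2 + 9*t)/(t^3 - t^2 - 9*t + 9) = t*(t + 3)/(t^2 - 4*t + 3)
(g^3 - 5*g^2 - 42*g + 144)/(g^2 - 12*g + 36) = (g^3 - 5*g^2 - 42*g + 144)/(g^2 - 12*g + 36)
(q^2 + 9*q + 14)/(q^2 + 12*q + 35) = (q + 2)/(q + 5)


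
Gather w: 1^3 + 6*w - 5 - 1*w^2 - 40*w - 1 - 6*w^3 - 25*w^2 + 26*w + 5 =-6*w^3 - 26*w^2 - 8*w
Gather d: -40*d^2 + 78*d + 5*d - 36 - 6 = -40*d^2 + 83*d - 42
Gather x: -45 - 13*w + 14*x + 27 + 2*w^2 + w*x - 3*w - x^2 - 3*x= 2*w^2 - 16*w - x^2 + x*(w + 11) - 18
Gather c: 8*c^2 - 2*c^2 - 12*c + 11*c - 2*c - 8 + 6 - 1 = 6*c^2 - 3*c - 3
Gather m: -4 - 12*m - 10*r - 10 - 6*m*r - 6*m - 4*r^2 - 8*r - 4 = m*(-6*r - 18) - 4*r^2 - 18*r - 18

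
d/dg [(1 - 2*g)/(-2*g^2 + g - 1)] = (4*g^2 - 2*g - (2*g - 1)*(4*g - 1) + 2)/(2*g^2 - g + 1)^2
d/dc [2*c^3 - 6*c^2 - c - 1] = 6*c^2 - 12*c - 1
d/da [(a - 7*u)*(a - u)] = 2*a - 8*u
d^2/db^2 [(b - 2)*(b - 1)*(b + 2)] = 6*b - 2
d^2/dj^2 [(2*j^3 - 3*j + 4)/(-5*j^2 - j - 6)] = 14*(19*j^3 - 48*j^2 - 78*j + 14)/(125*j^6 + 75*j^5 + 465*j^4 + 181*j^3 + 558*j^2 + 108*j + 216)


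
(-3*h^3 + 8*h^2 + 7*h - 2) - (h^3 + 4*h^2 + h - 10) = -4*h^3 + 4*h^2 + 6*h + 8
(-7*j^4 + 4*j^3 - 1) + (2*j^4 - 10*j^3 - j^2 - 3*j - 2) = -5*j^4 - 6*j^3 - j^2 - 3*j - 3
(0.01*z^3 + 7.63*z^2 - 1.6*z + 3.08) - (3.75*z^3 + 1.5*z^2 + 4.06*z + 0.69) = -3.74*z^3 + 6.13*z^2 - 5.66*z + 2.39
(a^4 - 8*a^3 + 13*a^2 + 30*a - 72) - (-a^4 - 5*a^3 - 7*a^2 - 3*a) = 2*a^4 - 3*a^3 + 20*a^2 + 33*a - 72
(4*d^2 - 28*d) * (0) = 0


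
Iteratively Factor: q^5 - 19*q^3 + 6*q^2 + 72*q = (q - 3)*(q^4 + 3*q^3 - 10*q^2 - 24*q) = (q - 3)*(q + 4)*(q^3 - q^2 - 6*q) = (q - 3)*(q + 2)*(q + 4)*(q^2 - 3*q) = q*(q - 3)*(q + 2)*(q + 4)*(q - 3)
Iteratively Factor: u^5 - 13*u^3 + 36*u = (u + 3)*(u^4 - 3*u^3 - 4*u^2 + 12*u) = (u - 3)*(u + 3)*(u^3 - 4*u) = u*(u - 3)*(u + 3)*(u^2 - 4) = u*(u - 3)*(u + 2)*(u + 3)*(u - 2)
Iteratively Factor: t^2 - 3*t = (t - 3)*(t)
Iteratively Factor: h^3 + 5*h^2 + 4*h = (h)*(h^2 + 5*h + 4) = h*(h + 1)*(h + 4)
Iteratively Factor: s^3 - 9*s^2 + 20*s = (s)*(s^2 - 9*s + 20) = s*(s - 4)*(s - 5)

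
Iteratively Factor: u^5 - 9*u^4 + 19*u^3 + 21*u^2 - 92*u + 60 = (u - 5)*(u^4 - 4*u^3 - u^2 + 16*u - 12) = (u - 5)*(u + 2)*(u^3 - 6*u^2 + 11*u - 6) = (u - 5)*(u - 2)*(u + 2)*(u^2 - 4*u + 3) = (u - 5)*(u - 2)*(u - 1)*(u + 2)*(u - 3)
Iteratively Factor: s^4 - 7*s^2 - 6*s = (s + 2)*(s^3 - 2*s^2 - 3*s) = (s - 3)*(s + 2)*(s^2 + s) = s*(s - 3)*(s + 2)*(s + 1)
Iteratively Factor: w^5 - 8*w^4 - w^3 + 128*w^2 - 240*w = (w)*(w^4 - 8*w^3 - w^2 + 128*w - 240) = w*(w - 3)*(w^3 - 5*w^2 - 16*w + 80) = w*(w - 3)*(w + 4)*(w^2 - 9*w + 20) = w*(w - 4)*(w - 3)*(w + 4)*(w - 5)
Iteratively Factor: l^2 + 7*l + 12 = (l + 3)*(l + 4)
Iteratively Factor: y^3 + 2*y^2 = (y)*(y^2 + 2*y) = y*(y + 2)*(y)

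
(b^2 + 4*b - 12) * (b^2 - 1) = b^4 + 4*b^3 - 13*b^2 - 4*b + 12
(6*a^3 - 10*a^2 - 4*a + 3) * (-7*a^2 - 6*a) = -42*a^5 + 34*a^4 + 88*a^3 + 3*a^2 - 18*a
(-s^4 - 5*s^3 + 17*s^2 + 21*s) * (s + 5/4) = -s^5 - 25*s^4/4 + 43*s^3/4 + 169*s^2/4 + 105*s/4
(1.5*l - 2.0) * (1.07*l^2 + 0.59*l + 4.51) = 1.605*l^3 - 1.255*l^2 + 5.585*l - 9.02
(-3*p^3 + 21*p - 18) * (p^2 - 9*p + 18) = -3*p^5 + 27*p^4 - 33*p^3 - 207*p^2 + 540*p - 324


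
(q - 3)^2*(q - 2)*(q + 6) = q^4 - 2*q^3 - 27*q^2 + 108*q - 108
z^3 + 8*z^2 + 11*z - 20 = (z - 1)*(z + 4)*(z + 5)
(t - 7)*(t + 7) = t^2 - 49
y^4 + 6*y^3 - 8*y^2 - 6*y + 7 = (y - 1)^2*(y + 1)*(y + 7)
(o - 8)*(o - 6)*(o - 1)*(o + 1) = o^4 - 14*o^3 + 47*o^2 + 14*o - 48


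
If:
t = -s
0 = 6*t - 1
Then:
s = -1/6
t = 1/6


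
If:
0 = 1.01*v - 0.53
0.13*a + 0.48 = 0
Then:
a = -3.69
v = 0.52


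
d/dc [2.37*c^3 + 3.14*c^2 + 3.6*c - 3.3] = 7.11*c^2 + 6.28*c + 3.6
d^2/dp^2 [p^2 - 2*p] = 2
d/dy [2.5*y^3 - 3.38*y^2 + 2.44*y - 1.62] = 7.5*y^2 - 6.76*y + 2.44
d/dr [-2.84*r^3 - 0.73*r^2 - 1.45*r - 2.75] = -8.52*r^2 - 1.46*r - 1.45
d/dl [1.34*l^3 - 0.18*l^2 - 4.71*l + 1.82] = 4.02*l^2 - 0.36*l - 4.71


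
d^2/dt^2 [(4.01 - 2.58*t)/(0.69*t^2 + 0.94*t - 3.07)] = (-(1.38*t + 0.94)*(2.58*t - 4.01)*(2.76*t + 1.88) + (10.6812*t - 0.6834)*(0.69*t^2 + 0.94*t - 3.07))/(0.69*t^2 + 0.94*t - 3.07)^3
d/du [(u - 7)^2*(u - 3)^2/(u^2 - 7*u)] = 2*u - 13 + 63/u^2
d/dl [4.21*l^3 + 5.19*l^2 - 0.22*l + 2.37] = 12.63*l^2 + 10.38*l - 0.22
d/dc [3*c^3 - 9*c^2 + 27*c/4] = 9*c^2 - 18*c + 27/4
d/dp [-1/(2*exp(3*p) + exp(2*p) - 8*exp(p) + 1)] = 2*(3*exp(2*p) + exp(p) - 4)*exp(p)/(2*exp(3*p) + exp(2*p) - 8*exp(p) + 1)^2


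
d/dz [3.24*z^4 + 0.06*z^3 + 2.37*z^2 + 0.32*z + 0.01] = 12.96*z^3 + 0.18*z^2 + 4.74*z + 0.32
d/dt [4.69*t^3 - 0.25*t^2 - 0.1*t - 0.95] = 14.07*t^2 - 0.5*t - 0.1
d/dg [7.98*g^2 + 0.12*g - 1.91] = 15.96*g + 0.12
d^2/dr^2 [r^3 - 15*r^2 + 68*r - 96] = 6*r - 30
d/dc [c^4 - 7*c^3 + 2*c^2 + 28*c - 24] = 4*c^3 - 21*c^2 + 4*c + 28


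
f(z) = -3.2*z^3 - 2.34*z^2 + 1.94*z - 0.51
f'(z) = -9.6*z^2 - 4.68*z + 1.94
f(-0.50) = -1.66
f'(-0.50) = 1.88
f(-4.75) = 280.43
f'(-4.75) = -192.43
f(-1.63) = 3.97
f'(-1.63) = -15.94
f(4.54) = -339.38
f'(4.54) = -217.18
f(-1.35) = 0.48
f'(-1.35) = -9.24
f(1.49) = -13.40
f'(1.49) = -26.35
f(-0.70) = -1.92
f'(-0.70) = 0.51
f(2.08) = -35.40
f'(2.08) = -49.33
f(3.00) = -102.15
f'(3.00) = -98.50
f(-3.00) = 59.01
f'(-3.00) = -70.42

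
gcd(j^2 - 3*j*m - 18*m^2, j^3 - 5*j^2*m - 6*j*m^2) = j - 6*m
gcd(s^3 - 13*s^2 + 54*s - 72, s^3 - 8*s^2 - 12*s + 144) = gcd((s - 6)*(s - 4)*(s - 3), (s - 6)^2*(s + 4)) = s - 6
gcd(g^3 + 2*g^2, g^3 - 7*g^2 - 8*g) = g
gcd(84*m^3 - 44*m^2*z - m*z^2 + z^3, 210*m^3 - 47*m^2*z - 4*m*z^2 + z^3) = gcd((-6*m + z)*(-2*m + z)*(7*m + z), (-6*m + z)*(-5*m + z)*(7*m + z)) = -42*m^2 + m*z + z^2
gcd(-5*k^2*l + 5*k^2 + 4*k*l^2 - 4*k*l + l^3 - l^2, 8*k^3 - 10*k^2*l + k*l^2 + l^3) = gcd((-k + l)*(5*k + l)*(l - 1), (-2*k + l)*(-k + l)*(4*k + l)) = k - l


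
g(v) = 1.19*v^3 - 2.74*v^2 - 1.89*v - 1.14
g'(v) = 3.57*v^2 - 5.48*v - 1.89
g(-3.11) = -57.56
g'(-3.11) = 49.68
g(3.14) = 2.75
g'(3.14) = 16.10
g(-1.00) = -3.18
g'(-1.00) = 7.16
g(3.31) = 5.74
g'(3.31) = 19.08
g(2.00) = -6.36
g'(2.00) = 1.43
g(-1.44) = -7.65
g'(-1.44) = 13.40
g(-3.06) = -55.11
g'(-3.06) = 48.31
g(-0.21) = -0.87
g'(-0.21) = -0.58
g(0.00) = -1.14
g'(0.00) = -1.89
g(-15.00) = -4605.54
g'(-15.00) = 883.56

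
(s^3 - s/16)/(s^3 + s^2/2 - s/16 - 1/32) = 2*s/(2*s + 1)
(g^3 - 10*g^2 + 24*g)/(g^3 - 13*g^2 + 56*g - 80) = g*(g - 6)/(g^2 - 9*g + 20)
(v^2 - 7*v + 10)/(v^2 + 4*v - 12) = (v - 5)/(v + 6)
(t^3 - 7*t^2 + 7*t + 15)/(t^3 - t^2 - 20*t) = (t^2 - 2*t - 3)/(t*(t + 4))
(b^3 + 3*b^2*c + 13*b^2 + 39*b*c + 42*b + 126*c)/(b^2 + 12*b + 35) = (b^2 + 3*b*c + 6*b + 18*c)/(b + 5)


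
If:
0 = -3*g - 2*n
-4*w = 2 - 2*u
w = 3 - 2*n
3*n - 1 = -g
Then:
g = -2/7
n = 3/7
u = 37/7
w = 15/7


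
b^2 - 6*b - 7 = (b - 7)*(b + 1)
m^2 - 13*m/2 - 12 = (m - 8)*(m + 3/2)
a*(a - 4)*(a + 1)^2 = a^4 - 2*a^3 - 7*a^2 - 4*a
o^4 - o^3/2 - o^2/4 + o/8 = o*(o - 1/2)^2*(o + 1/2)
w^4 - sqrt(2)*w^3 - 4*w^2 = w^2*(w - 2*sqrt(2))*(w + sqrt(2))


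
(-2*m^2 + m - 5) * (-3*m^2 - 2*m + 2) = 6*m^4 + m^3 + 9*m^2 + 12*m - 10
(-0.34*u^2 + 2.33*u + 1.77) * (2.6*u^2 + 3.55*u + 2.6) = -0.884*u^4 + 4.851*u^3 + 11.9895*u^2 + 12.3415*u + 4.602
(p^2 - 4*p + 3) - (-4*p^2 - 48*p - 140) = 5*p^2 + 44*p + 143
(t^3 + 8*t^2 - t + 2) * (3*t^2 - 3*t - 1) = 3*t^5 + 21*t^4 - 28*t^3 + t^2 - 5*t - 2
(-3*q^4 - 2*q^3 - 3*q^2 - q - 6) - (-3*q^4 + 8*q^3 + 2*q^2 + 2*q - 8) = -10*q^3 - 5*q^2 - 3*q + 2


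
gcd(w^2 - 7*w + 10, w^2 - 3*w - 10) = w - 5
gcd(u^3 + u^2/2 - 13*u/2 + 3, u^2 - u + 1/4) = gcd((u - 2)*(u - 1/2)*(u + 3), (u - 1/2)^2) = u - 1/2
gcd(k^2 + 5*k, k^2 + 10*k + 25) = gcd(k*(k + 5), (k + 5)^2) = k + 5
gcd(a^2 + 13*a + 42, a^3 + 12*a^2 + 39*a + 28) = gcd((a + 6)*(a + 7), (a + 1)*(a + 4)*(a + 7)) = a + 7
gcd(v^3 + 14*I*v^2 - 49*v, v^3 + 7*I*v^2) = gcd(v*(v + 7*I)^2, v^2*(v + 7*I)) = v^2 + 7*I*v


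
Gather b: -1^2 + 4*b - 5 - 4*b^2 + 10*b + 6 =-4*b^2 + 14*b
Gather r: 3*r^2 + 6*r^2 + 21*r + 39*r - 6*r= 9*r^2 + 54*r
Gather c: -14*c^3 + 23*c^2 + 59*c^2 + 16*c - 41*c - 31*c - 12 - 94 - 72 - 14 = -14*c^3 + 82*c^2 - 56*c - 192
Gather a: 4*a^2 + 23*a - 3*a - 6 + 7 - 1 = 4*a^2 + 20*a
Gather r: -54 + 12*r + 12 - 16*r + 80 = 38 - 4*r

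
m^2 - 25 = (m - 5)*(m + 5)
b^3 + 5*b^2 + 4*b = b*(b + 1)*(b + 4)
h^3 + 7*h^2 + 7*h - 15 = (h - 1)*(h + 3)*(h + 5)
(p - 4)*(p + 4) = p^2 - 16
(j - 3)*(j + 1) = j^2 - 2*j - 3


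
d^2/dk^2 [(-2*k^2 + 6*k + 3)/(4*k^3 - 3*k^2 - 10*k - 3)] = 2*(-32*k^6 + 288*k^5 - 168*k^4 - 102*k^3 + 207*k^2 + 216*k + 75)/(64*k^9 - 144*k^8 - 372*k^7 + 549*k^6 + 1146*k^5 - 261*k^4 - 1432*k^3 - 981*k^2 - 270*k - 27)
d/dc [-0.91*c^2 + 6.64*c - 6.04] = 6.64 - 1.82*c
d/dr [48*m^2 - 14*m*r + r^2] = -14*m + 2*r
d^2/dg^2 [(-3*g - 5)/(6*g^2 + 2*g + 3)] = 4*(9*(3*g + 2)*(6*g^2 + 2*g + 3) - 2*(3*g + 5)*(6*g + 1)^2)/(6*g^2 + 2*g + 3)^3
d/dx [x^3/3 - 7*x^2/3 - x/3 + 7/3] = x^2 - 14*x/3 - 1/3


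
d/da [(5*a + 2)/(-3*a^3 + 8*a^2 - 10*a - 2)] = 2*(15*a^3 - 11*a^2 - 16*a + 5)/(9*a^6 - 48*a^5 + 124*a^4 - 148*a^3 + 68*a^2 + 40*a + 4)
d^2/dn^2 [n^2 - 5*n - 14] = 2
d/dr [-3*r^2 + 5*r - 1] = 5 - 6*r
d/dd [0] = 0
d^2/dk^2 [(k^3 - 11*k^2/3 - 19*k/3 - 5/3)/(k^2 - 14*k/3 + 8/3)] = 26*(-9*k^3 - 27*k^2 + 198*k - 284)/(27*k^6 - 378*k^5 + 1980*k^4 - 4760*k^3 + 5280*k^2 - 2688*k + 512)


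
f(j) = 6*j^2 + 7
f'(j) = 12*j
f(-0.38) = 7.87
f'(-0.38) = -4.56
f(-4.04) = 104.93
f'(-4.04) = -48.48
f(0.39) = 7.91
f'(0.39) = 4.68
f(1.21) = 15.78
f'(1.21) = 14.52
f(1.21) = 15.78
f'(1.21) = 14.52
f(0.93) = 12.19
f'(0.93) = 11.16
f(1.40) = 18.76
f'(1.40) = 16.80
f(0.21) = 7.26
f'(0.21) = 2.52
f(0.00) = 7.00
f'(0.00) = 0.00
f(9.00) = 493.00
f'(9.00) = 108.00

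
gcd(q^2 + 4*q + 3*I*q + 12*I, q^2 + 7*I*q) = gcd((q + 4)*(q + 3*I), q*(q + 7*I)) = 1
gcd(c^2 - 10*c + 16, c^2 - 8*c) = c - 8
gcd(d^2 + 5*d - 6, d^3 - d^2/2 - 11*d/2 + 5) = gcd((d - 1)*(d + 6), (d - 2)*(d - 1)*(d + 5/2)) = d - 1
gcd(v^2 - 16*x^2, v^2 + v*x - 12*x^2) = v + 4*x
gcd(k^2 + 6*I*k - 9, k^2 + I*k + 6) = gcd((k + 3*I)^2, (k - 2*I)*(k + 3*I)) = k + 3*I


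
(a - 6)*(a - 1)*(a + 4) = a^3 - 3*a^2 - 22*a + 24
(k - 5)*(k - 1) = k^2 - 6*k + 5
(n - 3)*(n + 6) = n^2 + 3*n - 18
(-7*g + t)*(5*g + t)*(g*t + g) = -35*g^3*t - 35*g^3 - 2*g^2*t^2 - 2*g^2*t + g*t^3 + g*t^2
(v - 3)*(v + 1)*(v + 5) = v^3 + 3*v^2 - 13*v - 15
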